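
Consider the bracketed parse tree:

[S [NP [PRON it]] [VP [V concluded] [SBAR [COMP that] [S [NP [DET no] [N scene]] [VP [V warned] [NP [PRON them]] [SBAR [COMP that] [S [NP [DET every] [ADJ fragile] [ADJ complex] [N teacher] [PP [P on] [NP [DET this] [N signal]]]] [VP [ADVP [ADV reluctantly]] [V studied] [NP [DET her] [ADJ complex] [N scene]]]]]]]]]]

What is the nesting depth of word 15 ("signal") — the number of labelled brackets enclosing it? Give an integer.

11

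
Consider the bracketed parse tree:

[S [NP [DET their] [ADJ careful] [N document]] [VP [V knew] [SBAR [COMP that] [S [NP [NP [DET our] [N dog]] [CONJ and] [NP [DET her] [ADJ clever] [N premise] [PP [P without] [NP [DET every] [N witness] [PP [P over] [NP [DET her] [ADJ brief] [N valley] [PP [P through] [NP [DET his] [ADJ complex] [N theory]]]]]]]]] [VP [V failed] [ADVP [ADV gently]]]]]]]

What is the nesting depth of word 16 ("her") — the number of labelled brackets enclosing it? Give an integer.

The word sits inside DET, which is inside NP, inside PP, inside NP, inside PP, inside NP, inside NP, inside S, inside SBAR, inside VP, inside S — 11 brackets in all.

11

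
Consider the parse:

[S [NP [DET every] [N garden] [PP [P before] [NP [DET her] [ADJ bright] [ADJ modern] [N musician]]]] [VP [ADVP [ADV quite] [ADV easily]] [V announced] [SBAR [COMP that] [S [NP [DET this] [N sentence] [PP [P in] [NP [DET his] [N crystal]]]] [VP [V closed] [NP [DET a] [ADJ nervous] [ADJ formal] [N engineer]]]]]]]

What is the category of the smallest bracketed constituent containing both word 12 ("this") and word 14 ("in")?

The smallest bracket enclosing both words is [NP this sentence in his crystal], so the label is NP.

NP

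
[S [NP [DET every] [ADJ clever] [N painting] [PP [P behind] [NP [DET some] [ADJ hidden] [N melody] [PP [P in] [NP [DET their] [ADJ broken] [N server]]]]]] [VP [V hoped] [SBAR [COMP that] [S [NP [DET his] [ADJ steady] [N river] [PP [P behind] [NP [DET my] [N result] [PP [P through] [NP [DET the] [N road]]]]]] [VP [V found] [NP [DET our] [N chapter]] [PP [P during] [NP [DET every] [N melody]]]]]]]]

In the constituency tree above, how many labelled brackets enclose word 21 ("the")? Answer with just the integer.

10

Path from the root down to the word: S → VP → SBAR → S → NP → PP → NP → PP → NP → DET. That is 10 enclosing brackets.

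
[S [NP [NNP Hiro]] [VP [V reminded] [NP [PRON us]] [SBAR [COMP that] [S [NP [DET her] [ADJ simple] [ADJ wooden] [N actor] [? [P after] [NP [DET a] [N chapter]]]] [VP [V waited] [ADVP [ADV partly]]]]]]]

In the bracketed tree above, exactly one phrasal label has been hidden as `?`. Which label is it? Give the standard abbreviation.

The `?` node immediately contains: P 'after', NP. That is the internal structure of a prepositional phrase, so the label is PP.

PP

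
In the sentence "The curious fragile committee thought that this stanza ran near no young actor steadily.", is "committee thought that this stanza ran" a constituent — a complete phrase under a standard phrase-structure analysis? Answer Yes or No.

No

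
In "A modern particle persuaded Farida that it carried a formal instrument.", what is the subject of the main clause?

a modern particle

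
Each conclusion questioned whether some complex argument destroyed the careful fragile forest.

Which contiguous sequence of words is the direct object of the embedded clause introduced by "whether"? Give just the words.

the careful fragile forest

The verb of the embedded clause introduced by "whether" is "destroyed"; its direct object is the NP "the careful fragile forest".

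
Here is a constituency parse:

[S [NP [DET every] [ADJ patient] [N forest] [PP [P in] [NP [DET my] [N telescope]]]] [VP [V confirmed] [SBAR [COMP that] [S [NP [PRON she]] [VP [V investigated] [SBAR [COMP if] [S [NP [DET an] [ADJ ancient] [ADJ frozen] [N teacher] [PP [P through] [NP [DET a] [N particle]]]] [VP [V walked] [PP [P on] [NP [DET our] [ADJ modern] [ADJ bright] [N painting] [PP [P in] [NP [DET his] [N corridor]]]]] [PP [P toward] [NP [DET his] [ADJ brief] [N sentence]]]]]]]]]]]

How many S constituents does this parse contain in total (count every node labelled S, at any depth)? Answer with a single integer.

3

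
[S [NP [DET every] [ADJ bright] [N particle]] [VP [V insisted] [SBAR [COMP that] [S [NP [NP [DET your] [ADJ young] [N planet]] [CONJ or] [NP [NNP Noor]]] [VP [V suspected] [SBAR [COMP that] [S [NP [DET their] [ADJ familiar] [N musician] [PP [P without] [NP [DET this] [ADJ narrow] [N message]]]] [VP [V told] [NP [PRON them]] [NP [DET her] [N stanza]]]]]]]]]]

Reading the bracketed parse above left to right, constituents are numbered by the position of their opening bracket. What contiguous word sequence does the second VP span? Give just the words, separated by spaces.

suspected that their familiar musician without this narrow message told them her stanza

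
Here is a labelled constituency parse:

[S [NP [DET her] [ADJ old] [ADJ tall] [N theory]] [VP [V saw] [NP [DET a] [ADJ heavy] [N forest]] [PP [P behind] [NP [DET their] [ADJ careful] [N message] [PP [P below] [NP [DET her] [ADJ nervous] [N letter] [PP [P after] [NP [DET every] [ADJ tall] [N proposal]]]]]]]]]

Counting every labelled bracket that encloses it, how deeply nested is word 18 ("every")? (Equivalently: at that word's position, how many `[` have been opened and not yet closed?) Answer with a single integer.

Path from the root down to the word: S → VP → PP → NP → PP → NP → PP → NP → DET. That is 9 enclosing brackets.

9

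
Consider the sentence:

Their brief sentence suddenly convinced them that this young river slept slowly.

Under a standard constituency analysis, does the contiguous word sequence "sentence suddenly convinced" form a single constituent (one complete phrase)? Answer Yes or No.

No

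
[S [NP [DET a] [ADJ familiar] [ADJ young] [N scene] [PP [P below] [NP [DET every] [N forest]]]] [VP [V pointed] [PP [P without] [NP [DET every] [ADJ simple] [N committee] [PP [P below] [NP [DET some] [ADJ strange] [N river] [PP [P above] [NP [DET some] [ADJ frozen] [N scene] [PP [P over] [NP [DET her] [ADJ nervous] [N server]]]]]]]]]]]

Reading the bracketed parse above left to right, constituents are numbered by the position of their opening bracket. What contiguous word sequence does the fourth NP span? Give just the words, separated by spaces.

some strange river above some frozen scene over her nervous server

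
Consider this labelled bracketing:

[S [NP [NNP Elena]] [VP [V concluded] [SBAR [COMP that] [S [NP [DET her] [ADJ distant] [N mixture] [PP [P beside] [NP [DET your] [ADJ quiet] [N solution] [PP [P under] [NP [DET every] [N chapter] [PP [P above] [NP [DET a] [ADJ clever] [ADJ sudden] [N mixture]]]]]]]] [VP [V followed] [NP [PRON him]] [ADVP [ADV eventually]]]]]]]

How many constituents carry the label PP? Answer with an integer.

3

Scanning left to right, an opening `[PP` appears at word positions 7, 11, 14 — 3 in total.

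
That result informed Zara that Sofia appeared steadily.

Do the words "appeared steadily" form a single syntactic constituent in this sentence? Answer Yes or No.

Yes

"appeared steadily" is exactly the verb phrase [VP appeared steadily], a complete constituent.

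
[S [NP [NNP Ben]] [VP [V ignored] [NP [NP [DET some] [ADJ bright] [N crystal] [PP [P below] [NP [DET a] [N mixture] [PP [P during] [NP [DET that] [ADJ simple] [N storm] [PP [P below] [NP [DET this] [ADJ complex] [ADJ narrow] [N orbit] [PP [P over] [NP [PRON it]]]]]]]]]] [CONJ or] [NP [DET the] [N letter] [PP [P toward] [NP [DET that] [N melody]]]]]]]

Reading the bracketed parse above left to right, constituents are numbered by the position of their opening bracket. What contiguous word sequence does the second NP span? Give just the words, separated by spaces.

some bright crystal below a mixture during that simple storm below this complex narrow orbit over it or the letter toward that melody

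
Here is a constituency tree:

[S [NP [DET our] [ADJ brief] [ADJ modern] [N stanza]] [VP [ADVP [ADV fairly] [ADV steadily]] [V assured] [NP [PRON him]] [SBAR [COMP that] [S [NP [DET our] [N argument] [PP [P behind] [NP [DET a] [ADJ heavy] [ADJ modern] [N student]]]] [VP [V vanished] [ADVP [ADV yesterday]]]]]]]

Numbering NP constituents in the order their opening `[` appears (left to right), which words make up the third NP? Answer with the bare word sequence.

Opening `[NP` markers occur at word positions 1, 8, 10, 13; the third of these opens the constituent [NP our argument behind a heavy modern student].

our argument behind a heavy modern student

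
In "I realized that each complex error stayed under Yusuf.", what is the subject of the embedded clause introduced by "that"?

each complex error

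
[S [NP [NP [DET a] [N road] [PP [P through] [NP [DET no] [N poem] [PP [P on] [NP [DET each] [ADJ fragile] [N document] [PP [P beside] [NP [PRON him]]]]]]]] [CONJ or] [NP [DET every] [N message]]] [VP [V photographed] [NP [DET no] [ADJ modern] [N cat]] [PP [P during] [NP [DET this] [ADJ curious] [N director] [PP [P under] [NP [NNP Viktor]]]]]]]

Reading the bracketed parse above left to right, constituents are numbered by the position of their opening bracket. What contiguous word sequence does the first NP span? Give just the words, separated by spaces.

a road through no poem on each fragile document beside him or every message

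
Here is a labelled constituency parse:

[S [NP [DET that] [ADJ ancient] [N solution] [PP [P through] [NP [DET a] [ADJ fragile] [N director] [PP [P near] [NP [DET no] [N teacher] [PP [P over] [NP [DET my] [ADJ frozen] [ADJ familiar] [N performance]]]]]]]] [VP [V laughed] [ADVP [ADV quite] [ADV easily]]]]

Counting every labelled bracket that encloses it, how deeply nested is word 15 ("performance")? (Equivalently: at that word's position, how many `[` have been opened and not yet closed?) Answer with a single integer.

Counting open brackets not yet closed at "performance": [S [NP [PP [NP [PP [NP [PP [NP [N = 9.

9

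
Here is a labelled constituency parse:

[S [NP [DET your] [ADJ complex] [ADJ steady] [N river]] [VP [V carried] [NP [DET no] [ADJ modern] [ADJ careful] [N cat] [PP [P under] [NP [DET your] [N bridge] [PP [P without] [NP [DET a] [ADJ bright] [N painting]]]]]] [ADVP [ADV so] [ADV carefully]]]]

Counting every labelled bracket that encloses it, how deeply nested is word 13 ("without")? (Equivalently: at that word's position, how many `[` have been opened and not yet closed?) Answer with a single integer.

7

The word sits inside P, which is inside PP, inside NP, inside PP, inside NP, inside VP, inside S — 7 brackets in all.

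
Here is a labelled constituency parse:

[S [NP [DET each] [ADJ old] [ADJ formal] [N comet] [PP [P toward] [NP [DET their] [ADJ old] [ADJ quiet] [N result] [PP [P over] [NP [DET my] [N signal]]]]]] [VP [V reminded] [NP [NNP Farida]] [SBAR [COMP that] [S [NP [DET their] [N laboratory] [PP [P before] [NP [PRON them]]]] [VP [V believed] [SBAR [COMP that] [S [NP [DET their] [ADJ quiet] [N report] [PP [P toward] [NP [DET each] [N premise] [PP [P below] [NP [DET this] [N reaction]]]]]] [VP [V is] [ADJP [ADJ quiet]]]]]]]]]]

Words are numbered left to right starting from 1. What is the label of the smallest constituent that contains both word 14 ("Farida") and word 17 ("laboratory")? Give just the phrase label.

VP

Both words fall inside [VP reminded Farida that their laboratory before them believed that their quiet report toward each premise below this reaction is quiet] (words 13–32), and no smaller constituent contains them both. Label: VP.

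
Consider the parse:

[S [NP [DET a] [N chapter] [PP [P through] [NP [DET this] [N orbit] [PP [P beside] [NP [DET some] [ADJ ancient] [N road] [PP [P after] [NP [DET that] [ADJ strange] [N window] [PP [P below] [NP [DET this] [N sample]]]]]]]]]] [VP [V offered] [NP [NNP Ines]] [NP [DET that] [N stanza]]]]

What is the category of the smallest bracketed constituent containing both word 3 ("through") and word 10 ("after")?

The smallest bracket enclosing both words is [PP through this orbit beside some ancient road after that strange window below this sample], so the label is PP.

PP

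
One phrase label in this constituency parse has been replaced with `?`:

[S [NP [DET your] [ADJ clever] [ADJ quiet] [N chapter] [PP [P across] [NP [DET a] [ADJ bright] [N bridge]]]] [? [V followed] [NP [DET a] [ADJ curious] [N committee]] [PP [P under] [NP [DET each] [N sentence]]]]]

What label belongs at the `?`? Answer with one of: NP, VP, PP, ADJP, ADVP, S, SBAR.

VP

Looking at what the `?` directly dominates — V 'followed', NP, PP — this is a verb phrase (VP).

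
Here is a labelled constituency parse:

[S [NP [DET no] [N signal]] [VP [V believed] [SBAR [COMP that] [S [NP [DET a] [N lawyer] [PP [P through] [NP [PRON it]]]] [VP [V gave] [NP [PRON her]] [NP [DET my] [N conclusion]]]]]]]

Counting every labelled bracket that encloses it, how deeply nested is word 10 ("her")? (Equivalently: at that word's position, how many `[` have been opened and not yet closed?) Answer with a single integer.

7

The word sits inside PRON, which is inside NP, inside VP, inside S, inside SBAR, inside VP, inside S — 7 brackets in all.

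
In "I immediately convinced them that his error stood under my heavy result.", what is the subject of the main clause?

The subject of the main clause is the NP immediately before the verb "convinced": "I".

I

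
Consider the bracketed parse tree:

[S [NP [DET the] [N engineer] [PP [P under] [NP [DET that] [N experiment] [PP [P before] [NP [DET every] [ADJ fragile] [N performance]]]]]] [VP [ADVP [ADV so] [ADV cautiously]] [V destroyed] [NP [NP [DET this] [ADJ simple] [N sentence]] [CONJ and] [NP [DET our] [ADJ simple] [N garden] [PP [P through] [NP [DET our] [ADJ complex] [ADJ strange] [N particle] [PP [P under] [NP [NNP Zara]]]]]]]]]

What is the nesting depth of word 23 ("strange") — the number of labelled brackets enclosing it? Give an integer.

7

Path from the root down to the word: S → VP → NP → NP → PP → NP → ADJ. That is 7 enclosing brackets.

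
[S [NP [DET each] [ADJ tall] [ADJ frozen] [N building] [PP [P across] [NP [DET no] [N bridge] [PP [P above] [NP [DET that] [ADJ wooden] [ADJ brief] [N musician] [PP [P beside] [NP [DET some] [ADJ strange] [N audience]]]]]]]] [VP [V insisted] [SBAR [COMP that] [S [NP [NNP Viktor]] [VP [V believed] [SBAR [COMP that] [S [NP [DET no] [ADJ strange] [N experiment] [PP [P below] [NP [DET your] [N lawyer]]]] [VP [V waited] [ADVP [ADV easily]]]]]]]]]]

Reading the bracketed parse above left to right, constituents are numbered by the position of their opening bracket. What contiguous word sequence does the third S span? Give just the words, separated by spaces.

The S opening brackets appear, in order, over: "each tall frozen building across no bridge above that wooden brief musician beside some strange audience insisted that Viktor believed that no strange experiment below your lawyer waited easily"; "Viktor believed that no strange experiment below your lawyer waited easily"; "no strange experiment below your lawyer waited easily". The third one spans "no strange experiment below your lawyer waited easily".

no strange experiment below your lawyer waited easily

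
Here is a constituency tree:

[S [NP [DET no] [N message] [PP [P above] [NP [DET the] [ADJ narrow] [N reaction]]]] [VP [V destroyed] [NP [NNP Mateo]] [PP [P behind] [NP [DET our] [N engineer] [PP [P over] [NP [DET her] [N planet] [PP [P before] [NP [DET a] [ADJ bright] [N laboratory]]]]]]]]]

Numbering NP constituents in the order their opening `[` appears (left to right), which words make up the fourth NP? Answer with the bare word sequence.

our engineer over her planet before a bright laboratory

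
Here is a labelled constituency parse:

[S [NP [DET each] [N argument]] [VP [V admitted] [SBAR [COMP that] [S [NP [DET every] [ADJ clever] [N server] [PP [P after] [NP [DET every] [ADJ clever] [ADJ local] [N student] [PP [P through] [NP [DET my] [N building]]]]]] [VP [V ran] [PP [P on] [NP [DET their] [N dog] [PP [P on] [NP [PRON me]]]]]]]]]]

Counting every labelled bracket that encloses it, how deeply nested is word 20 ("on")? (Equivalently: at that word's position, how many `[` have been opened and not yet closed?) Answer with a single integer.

9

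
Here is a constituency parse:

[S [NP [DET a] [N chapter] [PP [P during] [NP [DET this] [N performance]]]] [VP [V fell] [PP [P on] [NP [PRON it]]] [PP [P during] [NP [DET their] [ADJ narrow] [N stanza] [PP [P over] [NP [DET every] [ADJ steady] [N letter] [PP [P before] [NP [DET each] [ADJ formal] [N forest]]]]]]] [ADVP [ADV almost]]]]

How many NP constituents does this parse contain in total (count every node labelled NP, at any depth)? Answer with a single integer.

Scanning left to right, an opening `[NP` appears at word positions 1, 4, 8, 10, 14, 18 — 6 in total.

6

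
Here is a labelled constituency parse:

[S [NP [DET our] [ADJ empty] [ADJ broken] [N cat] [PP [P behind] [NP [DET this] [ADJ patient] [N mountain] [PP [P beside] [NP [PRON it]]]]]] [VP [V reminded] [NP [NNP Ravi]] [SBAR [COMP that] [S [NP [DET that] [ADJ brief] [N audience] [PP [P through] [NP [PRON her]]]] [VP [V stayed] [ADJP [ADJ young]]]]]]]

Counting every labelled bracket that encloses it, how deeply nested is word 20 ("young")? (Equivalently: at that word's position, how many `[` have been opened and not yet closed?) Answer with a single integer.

The word sits inside ADJ, which is inside ADJP, inside VP, inside S, inside SBAR, inside VP, inside S — 7 brackets in all.

7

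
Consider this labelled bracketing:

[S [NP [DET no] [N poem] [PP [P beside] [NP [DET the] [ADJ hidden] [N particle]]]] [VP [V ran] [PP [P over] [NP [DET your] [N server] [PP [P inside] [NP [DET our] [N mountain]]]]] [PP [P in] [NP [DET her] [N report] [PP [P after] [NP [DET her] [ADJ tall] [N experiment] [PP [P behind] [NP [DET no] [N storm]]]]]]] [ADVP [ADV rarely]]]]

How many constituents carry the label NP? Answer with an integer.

7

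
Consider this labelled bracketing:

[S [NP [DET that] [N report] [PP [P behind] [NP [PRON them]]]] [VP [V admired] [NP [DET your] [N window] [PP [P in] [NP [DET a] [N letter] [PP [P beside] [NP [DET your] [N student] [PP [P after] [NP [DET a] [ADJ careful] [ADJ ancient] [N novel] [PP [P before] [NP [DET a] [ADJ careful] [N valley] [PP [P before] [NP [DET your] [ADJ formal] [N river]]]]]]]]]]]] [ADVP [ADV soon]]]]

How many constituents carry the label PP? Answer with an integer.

Listing each PP by its span: [PP behind them]; [PP in a letter beside your student after a careful ancient novel before a careful valley before your formal river]; [PP beside your student after a careful ancient novel before a careful valley before your formal river]; [PP after a careful ancient novel before a careful valley before your formal river]; [PP before a careful valley before your formal river]; [PP before your formal river] — that makes 6.

6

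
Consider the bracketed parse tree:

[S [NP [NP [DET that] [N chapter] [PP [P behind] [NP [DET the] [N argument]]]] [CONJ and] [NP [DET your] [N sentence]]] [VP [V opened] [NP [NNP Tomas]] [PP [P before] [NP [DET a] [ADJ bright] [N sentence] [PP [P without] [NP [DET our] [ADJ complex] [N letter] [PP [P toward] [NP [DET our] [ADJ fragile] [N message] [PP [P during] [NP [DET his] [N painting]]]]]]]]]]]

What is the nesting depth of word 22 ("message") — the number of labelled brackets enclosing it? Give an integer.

9

The word sits inside N, which is inside NP, inside PP, inside NP, inside PP, inside NP, inside PP, inside VP, inside S — 9 brackets in all.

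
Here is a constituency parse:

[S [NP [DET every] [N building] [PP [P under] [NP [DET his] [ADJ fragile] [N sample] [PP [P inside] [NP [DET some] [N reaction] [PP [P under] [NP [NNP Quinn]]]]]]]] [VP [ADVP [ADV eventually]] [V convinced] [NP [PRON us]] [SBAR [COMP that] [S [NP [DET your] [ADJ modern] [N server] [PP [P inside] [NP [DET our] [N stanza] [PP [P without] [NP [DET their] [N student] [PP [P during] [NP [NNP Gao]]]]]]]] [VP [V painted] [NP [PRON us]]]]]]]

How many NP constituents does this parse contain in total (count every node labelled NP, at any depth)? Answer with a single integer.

10

Listing each NP by its span: [NP every building under his fragile sample inside some reaction under Quinn]; [NP his fragile sample inside some reaction under Quinn]; [NP some reaction under Quinn]; [NP Quinn]; [NP us]; [NP your modern server inside our stanza without their student during Gao] … — that makes 10.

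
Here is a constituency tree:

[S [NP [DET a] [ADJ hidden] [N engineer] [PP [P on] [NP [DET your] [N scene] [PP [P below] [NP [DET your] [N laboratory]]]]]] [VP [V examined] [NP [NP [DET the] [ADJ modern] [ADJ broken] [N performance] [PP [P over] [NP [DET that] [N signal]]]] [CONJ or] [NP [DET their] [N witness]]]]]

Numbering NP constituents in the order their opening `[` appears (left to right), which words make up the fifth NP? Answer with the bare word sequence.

the modern broken performance over that signal

Opening `[NP` markers occur at word positions 1, 5, 8, 11, 11, 16, 19; the fifth of these opens the constituent [NP the modern broken performance over that signal].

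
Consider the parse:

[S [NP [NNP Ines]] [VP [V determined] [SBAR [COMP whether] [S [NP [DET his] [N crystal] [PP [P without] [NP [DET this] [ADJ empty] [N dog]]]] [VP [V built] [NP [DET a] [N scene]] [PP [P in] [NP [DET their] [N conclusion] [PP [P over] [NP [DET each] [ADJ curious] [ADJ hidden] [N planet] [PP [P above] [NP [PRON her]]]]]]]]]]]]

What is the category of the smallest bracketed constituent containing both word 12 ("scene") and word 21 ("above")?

The smallest bracket enclosing both words is [VP built a scene in their conclusion over each curious hidden planet above her], so the label is VP.

VP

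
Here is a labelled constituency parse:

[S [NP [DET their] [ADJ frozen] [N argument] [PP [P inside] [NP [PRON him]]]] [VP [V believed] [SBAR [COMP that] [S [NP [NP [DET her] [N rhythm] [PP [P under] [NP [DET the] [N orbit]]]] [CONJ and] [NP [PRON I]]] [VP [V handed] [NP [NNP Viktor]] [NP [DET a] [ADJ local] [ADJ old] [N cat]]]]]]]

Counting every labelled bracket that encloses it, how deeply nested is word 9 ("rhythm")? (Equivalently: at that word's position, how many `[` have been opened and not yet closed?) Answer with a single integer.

The word sits inside N, which is inside NP, inside NP, inside S, inside SBAR, inside VP, inside S — 7 brackets in all.

7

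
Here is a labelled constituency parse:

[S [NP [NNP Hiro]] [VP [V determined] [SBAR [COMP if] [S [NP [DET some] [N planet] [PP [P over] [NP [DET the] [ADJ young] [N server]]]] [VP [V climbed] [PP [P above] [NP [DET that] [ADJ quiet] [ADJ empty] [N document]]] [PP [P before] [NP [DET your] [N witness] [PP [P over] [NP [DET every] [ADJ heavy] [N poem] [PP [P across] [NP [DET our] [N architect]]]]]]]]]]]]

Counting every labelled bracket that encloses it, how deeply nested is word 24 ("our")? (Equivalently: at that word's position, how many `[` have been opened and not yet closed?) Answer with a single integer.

12

Path from the root down to the word: S → VP → SBAR → S → VP → PP → NP → PP → NP → PP → NP → DET. That is 12 enclosing brackets.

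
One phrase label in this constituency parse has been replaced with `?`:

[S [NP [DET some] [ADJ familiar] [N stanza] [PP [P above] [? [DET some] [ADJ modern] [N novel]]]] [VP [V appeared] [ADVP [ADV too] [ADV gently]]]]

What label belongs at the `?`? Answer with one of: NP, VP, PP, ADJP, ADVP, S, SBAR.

Looking at what the `?` directly dominates — DET 'some', ADJ 'modern', N 'novel' — this is a noun phrase (NP).

NP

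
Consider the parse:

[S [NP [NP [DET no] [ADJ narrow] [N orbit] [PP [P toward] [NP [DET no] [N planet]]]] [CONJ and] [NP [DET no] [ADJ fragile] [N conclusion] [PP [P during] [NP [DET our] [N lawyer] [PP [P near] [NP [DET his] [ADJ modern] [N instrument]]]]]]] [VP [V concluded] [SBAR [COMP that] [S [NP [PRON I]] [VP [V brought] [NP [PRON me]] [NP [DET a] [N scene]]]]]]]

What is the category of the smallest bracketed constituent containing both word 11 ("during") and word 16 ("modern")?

The smallest bracket enclosing both words is [PP during our lawyer near his modern instrument], so the label is PP.

PP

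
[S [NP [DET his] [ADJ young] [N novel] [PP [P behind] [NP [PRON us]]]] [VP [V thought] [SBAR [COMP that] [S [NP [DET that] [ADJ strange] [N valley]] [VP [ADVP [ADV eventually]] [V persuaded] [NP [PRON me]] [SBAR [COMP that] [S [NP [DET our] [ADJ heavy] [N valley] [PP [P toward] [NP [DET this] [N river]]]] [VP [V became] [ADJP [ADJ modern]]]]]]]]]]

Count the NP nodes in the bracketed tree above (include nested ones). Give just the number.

Listing each NP by its span: [NP his young novel behind us]; [NP us]; [NP that strange valley]; [NP me]; [NP our heavy valley toward this river]; [NP this river] — that makes 6.

6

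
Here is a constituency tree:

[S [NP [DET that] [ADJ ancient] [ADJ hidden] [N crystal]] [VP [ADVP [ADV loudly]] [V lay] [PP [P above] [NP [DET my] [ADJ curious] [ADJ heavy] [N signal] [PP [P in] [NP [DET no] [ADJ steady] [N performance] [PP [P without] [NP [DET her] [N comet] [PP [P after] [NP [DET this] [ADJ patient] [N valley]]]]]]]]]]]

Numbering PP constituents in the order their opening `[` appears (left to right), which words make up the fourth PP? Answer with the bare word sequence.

after this patient valley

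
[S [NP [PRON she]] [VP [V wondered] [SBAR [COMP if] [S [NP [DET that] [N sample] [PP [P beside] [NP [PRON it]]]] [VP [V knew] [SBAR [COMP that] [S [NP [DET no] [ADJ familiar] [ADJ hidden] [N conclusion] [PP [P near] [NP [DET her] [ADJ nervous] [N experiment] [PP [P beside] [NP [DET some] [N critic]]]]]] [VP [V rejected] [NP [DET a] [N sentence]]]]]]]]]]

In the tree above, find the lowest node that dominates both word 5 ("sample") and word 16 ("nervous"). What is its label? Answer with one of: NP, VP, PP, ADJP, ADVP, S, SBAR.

S

Both words fall inside [S that sample beside it knew that no familiar hidden conclusion near her nervous experiment beside some critic rejected a sentence] (words 4–23), and no smaller constituent contains them both. Label: S.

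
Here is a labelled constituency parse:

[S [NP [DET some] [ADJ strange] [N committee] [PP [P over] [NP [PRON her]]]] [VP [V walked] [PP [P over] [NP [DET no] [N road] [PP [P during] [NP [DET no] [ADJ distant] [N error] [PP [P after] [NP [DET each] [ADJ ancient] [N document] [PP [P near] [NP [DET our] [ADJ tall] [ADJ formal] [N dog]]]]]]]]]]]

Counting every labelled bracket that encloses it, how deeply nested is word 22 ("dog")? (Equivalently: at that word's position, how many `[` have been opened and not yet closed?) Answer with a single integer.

11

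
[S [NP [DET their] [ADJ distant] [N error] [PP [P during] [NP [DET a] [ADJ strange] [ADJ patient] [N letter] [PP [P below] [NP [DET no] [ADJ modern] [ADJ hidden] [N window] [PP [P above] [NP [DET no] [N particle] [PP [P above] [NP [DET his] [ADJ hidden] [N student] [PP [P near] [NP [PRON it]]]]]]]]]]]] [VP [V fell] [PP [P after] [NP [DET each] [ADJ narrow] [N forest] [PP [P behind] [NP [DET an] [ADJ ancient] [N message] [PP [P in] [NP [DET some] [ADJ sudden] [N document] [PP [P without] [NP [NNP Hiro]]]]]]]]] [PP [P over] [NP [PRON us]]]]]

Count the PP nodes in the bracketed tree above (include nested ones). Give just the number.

10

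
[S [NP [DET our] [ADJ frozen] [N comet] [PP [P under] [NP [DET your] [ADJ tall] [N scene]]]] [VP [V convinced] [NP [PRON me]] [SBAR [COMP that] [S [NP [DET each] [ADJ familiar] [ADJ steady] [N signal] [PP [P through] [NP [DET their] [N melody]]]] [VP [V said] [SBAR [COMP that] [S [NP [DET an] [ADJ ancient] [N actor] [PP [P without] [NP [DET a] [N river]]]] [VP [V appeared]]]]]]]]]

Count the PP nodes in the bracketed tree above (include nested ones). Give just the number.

The PP constituents are: [PP under your tall scene]; [PP through their melody]; [PP without a river]. Total: 3.

3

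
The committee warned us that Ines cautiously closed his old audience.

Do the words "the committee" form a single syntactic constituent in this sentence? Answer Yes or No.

Yes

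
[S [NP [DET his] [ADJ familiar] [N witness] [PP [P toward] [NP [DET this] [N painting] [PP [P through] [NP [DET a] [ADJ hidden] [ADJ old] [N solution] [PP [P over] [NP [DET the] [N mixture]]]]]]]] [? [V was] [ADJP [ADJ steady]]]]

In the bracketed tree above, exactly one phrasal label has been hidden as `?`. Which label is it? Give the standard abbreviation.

A constituent whose immediate children are V 'was', ADJP is a verb phrase: VP.

VP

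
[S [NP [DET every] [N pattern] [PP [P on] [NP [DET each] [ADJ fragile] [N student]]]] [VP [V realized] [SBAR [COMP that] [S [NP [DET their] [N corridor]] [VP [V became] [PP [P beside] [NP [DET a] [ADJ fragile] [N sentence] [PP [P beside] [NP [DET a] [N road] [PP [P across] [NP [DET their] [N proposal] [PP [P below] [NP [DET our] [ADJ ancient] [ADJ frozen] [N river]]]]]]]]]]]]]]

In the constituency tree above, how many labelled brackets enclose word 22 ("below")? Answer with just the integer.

13

Path from the root down to the word: S → VP → SBAR → S → VP → PP → NP → PP → NP → PP → NP → PP → P. That is 13 enclosing brackets.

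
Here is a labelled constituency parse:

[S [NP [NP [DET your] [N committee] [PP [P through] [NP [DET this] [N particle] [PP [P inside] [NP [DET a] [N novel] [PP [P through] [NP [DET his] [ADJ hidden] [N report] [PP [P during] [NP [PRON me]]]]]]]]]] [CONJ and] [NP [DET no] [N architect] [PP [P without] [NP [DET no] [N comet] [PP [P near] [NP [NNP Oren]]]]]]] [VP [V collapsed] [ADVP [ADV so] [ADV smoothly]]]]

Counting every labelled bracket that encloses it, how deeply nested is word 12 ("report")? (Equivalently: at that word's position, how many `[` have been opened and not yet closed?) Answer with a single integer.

The word sits inside N, which is inside NP, inside PP, inside NP, inside PP, inside NP, inside PP, inside NP, inside NP, inside S — 10 brackets in all.

10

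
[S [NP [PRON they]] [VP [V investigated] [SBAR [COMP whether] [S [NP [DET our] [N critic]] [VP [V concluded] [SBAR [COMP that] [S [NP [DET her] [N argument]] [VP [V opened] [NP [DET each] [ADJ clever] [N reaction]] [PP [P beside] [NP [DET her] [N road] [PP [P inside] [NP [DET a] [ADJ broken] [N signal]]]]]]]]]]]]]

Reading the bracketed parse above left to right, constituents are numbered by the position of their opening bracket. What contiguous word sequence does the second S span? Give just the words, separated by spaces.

our critic concluded that her argument opened each clever reaction beside her road inside a broken signal

In left-to-right order the S constituents are "they investigated whether our critic concluded that her argument opened each clever reaction beside her road inside a broken signal"; "our critic concluded that her argument opened each clever reaction beside her road inside a broken signal"; "her argument opened each clever reaction beside her road inside a broken signal". Number 2 is "our critic concluded that her argument opened each clever reaction beside her road inside a broken signal".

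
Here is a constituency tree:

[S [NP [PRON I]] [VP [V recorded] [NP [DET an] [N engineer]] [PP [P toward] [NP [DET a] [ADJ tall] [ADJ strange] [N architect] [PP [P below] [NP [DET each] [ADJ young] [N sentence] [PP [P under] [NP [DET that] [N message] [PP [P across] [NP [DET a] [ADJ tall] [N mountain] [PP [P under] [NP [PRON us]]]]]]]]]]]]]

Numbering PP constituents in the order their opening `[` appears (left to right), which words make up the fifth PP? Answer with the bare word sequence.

under us

The PP opening brackets appear, in order, over: "toward a tall strange architect below each young sentence under that message across a tall mountain under us"; "below each young sentence under that message across a tall mountain under us"; "under that message across a tall mountain under us"; "across a tall mountain under us"; "under us". The fifth one spans "under us".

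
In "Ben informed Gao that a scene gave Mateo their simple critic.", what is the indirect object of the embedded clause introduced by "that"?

"gave" heads the VP of the embedded clause introduced by "that", and "Mateo" is its indirect object.

Mateo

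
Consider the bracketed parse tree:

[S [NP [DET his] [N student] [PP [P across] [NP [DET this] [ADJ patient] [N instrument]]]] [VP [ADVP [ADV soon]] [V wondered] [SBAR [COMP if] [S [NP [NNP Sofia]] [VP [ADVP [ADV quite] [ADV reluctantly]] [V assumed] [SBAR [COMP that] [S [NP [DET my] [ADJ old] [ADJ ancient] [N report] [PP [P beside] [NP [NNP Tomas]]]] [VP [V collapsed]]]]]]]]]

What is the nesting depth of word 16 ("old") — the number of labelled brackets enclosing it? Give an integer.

9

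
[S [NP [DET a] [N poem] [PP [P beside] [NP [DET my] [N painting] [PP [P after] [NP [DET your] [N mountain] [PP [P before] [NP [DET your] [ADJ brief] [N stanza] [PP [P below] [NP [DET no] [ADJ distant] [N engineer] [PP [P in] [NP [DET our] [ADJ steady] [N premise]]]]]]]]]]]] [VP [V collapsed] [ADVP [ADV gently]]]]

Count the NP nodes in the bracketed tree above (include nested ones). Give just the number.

6

Scanning left to right, an opening `[NP` appears at word positions 1, 4, 7, 10, 14, 18 — 6 in total.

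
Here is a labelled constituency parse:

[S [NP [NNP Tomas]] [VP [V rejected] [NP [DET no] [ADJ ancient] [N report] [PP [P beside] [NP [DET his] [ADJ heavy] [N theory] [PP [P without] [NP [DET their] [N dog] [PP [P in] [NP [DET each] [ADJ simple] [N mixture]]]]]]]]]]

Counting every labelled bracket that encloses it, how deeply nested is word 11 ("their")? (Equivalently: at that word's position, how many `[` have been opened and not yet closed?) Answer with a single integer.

8

Path from the root down to the word: S → VP → NP → PP → NP → PP → NP → DET. That is 8 enclosing brackets.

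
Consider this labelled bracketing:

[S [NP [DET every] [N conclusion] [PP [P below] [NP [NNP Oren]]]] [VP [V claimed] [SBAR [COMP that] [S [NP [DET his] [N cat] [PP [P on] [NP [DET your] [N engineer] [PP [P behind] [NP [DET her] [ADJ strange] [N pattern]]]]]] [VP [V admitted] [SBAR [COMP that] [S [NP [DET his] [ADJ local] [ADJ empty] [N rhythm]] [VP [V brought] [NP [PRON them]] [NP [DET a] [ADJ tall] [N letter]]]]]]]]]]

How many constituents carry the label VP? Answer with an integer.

3

Scanning left to right, an opening `[VP` appears at word positions 5, 16, 22 — 3 in total.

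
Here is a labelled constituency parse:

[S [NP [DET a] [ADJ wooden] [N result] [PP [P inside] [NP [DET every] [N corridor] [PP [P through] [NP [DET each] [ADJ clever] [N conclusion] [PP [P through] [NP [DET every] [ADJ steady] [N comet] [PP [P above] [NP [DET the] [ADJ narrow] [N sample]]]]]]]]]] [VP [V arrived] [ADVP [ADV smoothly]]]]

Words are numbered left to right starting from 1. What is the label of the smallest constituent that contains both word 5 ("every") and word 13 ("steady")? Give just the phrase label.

Both words fall inside [NP every corridor through each clever conclusion through every steady comet above the narrow sample] (words 5–18), and no smaller constituent contains them both. Label: NP.

NP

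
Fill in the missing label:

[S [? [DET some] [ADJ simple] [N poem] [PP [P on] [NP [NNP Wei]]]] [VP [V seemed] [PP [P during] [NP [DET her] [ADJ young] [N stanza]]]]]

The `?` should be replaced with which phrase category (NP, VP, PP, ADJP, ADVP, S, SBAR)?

NP

Looking at what the `?` directly dominates — DET 'some', ADJ 'simple', N 'poem', PP — this is a noun phrase (NP).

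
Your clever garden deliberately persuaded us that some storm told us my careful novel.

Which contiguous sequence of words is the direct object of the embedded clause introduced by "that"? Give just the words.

Within the embedded clause introduced by "that", the direct object of "told" is "my careful novel".

my careful novel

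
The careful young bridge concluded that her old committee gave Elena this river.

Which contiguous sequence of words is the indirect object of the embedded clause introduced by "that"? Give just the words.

The verb of the embedded clause introduced by "that" is "gave"; its indirect object is the NP "Elena".

Elena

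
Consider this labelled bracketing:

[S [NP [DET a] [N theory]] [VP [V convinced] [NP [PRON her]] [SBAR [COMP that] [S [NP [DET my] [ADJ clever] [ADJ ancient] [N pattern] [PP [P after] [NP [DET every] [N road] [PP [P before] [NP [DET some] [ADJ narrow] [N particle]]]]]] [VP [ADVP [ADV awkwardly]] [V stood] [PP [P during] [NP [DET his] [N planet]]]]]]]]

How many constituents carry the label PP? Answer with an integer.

The PP constituents are: [PP after every road before some narrow particle]; [PP before some narrow particle]; [PP during his planet]. Total: 3.

3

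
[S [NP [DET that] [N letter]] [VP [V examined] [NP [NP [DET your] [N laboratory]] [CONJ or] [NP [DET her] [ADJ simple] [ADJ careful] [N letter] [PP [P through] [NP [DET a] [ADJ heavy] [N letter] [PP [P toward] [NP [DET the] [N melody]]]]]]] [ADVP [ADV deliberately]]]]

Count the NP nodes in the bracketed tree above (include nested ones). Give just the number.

6

Listing each NP by its span: [NP that letter]; [NP your laboratory or her simple careful letter through a heavy letter toward the melody]; [NP your laboratory]; [NP her simple careful letter through a heavy letter toward the melody]; [NP a heavy letter toward the melody]; [NP the melody] — that makes 6.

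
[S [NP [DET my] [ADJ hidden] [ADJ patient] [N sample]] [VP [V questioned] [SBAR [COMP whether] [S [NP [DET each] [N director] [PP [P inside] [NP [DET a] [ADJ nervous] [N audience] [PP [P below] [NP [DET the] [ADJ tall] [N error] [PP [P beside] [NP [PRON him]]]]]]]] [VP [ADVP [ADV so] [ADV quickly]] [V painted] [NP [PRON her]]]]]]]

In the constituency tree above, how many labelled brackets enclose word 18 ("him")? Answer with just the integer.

Counting open brackets not yet closed at "him": [S [VP [SBAR [S [NP [PP [NP [PP [NP [PP [NP [PRON = 12.

12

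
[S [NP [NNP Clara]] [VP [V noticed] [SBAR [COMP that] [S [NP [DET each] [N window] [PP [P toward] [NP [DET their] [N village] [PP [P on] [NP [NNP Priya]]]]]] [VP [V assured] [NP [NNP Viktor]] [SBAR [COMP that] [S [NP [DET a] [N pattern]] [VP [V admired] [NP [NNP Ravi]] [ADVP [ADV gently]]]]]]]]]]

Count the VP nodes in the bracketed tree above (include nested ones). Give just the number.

3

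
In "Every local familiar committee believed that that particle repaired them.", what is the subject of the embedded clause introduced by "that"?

The subject of the embedded clause introduced by "that" is the NP immediately before the verb "repaired": "that particle".

that particle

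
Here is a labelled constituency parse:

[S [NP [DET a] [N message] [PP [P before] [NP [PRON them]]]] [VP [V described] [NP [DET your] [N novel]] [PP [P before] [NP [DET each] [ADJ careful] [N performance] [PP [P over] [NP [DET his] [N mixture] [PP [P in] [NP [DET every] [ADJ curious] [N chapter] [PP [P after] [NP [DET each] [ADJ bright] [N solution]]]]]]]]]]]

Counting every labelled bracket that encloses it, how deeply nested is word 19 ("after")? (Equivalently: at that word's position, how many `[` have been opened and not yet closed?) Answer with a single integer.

Path from the root down to the word: S → VP → PP → NP → PP → NP → PP → NP → PP → P. That is 10 enclosing brackets.

10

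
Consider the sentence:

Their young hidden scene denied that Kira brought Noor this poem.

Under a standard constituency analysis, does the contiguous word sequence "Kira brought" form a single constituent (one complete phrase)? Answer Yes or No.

No

"Kira" belongs to the noun phrase "Kira" while "brought" belongs to the verb phrase "brought Noor this poem"; a span that runs across that boundary is not a single phrase.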